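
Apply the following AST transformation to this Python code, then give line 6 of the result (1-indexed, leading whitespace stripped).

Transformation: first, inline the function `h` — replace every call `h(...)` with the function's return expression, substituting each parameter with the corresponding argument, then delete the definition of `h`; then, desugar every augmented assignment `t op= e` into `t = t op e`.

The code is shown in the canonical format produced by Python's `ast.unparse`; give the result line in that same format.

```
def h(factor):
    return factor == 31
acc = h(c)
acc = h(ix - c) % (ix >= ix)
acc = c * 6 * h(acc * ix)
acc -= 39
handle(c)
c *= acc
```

Transformed code:
acc = c == 31
acc = (ix - c == 31) % (ix >= ix)
acc = c * 6 * (acc * ix == 31)
acc = acc - 39
handle(c)
c = c * acc

c = c * acc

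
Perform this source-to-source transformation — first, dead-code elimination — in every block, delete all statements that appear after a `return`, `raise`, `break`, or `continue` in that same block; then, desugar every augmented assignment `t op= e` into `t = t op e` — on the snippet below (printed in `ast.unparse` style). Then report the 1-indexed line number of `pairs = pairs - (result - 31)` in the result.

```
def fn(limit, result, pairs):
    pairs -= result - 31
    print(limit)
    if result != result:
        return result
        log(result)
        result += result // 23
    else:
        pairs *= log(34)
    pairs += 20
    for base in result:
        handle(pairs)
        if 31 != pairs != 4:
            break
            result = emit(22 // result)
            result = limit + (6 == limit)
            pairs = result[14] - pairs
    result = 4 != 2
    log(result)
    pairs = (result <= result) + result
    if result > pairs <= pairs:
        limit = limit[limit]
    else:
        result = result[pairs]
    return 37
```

2

Transformed code:
def fn(limit, result, pairs):
    pairs = pairs - (result - 31)
    print(limit)
    if result != result:
        return result
    else:
        pairs = pairs * log(34)
    pairs = pairs + 20
    for base in result:
        handle(pairs)
        if 31 != pairs != 4:
            break
    result = 4 != 2
    log(result)
    pairs = (result <= result) + result
    if result > pairs <= pairs:
        limit = limit[limit]
    else:
        result = result[pairs]
    return 37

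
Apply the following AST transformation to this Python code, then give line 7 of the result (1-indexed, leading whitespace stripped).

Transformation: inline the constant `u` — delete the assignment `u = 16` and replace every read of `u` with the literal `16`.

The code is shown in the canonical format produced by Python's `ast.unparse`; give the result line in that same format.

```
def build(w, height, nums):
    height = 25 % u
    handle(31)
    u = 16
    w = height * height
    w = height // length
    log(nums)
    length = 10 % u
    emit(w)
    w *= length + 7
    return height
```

Transformed code:
def build(w, height, nums):
    height = 25 % 16
    handle(31)
    w = height * height
    w = height // length
    log(nums)
    length = 10 % 16
    emit(w)
    w *= length + 7
    return height

length = 10 % 16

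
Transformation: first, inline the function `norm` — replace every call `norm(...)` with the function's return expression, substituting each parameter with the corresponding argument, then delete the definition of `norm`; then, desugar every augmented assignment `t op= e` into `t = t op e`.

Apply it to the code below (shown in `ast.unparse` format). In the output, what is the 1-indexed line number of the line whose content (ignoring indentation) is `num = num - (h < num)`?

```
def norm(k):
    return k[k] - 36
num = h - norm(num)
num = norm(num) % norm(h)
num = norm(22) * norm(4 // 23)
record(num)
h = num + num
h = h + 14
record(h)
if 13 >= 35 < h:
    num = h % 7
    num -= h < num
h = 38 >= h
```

10

Transformed code:
num = h - (num[num] - 36)
num = (num[num] - 36) % (h[h] - 36)
num = (22[22] - 36) * ((4 // 23)[4 // 23] - 36)
record(num)
h = num + num
h = h + 14
record(h)
if 13 >= 35 < h:
    num = h % 7
    num = num - (h < num)
h = 38 >= h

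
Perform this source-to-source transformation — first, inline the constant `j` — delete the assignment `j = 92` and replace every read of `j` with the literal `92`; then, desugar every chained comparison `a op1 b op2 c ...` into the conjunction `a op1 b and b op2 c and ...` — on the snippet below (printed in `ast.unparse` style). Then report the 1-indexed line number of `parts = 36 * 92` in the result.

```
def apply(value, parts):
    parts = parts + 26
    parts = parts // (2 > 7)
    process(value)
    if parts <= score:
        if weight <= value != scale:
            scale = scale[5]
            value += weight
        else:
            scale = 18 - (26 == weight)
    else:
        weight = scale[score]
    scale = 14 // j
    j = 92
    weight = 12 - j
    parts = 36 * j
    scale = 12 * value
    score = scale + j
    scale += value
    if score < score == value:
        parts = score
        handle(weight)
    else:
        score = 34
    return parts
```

15

Transformed code:
def apply(value, parts):
    parts = parts + 26
    parts = parts // (2 > 7)
    process(value)
    if parts <= score:
        if weight <= value and value != scale:
            scale = scale[5]
            value += weight
        else:
            scale = 18 - (26 == weight)
    else:
        weight = scale[score]
    scale = 14 // 92
    weight = 12 - 92
    parts = 36 * 92
    scale = 12 * value
    score = scale + 92
    scale += value
    if score < score and score == value:
        parts = score
        handle(weight)
    else:
        score = 34
    return parts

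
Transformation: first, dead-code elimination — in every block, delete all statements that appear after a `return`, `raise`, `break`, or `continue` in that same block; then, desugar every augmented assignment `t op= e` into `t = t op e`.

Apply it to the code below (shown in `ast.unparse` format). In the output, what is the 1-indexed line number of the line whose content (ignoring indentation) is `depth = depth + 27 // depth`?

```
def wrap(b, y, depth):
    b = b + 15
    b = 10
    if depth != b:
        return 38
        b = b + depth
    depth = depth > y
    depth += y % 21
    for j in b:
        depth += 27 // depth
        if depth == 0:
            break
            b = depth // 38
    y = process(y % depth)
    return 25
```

9

Transformed code:
def wrap(b, y, depth):
    b = b + 15
    b = 10
    if depth != b:
        return 38
    depth = depth > y
    depth = depth + y % 21
    for j in b:
        depth = depth + 27 // depth
        if depth == 0:
            break
    y = process(y % depth)
    return 25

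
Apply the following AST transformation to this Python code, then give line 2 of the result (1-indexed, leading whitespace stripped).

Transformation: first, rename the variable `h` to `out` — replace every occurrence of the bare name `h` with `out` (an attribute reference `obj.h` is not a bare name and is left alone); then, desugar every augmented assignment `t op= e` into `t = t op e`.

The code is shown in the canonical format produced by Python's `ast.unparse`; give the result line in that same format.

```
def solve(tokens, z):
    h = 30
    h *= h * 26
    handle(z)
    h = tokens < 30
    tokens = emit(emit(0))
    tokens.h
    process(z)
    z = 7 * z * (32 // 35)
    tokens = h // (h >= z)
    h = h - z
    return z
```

Transformed code:
def solve(tokens, z):
    out = 30
    out = out * (out * 26)
    handle(z)
    out = tokens < 30
    tokens = emit(emit(0))
    tokens.h
    process(z)
    z = 7 * z * (32 // 35)
    tokens = out // (out >= z)
    out = out - z
    return z

out = 30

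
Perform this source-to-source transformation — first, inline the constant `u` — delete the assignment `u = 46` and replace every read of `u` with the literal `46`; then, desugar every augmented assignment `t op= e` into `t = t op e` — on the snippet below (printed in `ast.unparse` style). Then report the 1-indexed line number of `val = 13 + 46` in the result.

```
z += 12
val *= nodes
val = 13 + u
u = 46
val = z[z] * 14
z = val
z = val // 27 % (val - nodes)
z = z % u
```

Transformed code:
z = z + 12
val = val * nodes
val = 13 + 46
val = z[z] * 14
z = val
z = val // 27 % (val - nodes)
z = z % 46

3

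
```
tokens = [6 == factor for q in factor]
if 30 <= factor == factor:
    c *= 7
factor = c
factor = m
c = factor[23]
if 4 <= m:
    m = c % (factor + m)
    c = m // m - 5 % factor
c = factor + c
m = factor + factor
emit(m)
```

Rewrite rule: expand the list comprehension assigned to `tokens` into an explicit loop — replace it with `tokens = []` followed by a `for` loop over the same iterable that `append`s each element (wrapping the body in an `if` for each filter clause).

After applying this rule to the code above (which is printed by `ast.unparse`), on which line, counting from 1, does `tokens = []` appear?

1

Transformed code:
tokens = []
for q in factor:
    tokens.append(6 == factor)
if 30 <= factor == factor:
    c *= 7
factor = c
factor = m
c = factor[23]
if 4 <= m:
    m = c % (factor + m)
    c = m // m - 5 % factor
c = factor + c
m = factor + factor
emit(m)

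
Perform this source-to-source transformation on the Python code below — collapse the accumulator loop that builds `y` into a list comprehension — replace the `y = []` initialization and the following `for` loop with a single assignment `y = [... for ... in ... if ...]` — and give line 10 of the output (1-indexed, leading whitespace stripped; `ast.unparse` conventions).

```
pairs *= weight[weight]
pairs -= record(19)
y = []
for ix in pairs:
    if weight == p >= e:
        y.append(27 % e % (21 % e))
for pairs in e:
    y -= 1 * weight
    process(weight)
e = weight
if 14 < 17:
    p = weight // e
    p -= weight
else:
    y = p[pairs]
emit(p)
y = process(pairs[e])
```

p -= weight

Transformed code:
pairs *= weight[weight]
pairs -= record(19)
y = [27 % e % (21 % e) for ix in pairs if weight == p >= e]
for pairs in e:
    y -= 1 * weight
    process(weight)
e = weight
if 14 < 17:
    p = weight // e
    p -= weight
else:
    y = p[pairs]
emit(p)
y = process(pairs[e])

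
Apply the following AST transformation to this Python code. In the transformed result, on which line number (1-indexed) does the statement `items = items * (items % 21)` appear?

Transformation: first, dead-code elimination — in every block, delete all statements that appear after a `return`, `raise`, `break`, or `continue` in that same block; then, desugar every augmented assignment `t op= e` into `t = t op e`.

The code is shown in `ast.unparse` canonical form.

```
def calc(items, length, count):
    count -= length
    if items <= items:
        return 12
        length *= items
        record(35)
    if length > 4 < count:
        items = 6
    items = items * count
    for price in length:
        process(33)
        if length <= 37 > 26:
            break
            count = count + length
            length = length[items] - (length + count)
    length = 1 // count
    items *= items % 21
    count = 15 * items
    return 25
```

13

Transformed code:
def calc(items, length, count):
    count = count - length
    if items <= items:
        return 12
    if length > 4 < count:
        items = 6
    items = items * count
    for price in length:
        process(33)
        if length <= 37 > 26:
            break
    length = 1 // count
    items = items * (items % 21)
    count = 15 * items
    return 25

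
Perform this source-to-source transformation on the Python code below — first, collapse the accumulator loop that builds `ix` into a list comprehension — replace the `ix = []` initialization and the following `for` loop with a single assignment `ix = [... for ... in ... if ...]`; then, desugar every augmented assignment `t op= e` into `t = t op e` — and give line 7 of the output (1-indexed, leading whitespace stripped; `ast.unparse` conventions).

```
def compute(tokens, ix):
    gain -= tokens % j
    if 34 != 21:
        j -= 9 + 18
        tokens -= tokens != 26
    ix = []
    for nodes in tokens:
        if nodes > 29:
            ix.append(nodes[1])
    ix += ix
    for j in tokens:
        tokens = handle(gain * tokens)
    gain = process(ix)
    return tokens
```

ix = ix + ix

Transformed code:
def compute(tokens, ix):
    gain = gain - tokens % j
    if 34 != 21:
        j = j - (9 + 18)
        tokens = tokens - (tokens != 26)
    ix = [nodes[1] for nodes in tokens if nodes > 29]
    ix = ix + ix
    for j in tokens:
        tokens = handle(gain * tokens)
    gain = process(ix)
    return tokens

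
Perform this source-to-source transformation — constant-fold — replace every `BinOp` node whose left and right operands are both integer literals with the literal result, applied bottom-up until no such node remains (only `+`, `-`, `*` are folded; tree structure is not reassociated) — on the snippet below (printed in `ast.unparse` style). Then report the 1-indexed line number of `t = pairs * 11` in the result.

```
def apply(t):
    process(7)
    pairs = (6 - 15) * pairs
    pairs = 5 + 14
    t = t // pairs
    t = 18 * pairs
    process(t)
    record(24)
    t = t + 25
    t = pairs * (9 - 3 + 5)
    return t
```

Transformed code:
def apply(t):
    process(7)
    pairs = -9 * pairs
    pairs = 19
    t = t // pairs
    t = 18 * pairs
    process(t)
    record(24)
    t = t + 25
    t = pairs * 11
    return t

10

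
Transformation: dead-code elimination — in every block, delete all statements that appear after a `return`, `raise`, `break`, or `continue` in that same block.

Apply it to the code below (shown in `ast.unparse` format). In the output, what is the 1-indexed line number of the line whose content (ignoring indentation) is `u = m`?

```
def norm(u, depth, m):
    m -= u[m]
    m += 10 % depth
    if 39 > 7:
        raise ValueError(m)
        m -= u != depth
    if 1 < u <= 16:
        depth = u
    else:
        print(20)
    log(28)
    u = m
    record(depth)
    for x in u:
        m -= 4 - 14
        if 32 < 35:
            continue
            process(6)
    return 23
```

11

Transformed code:
def norm(u, depth, m):
    m -= u[m]
    m += 10 % depth
    if 39 > 7:
        raise ValueError(m)
    if 1 < u <= 16:
        depth = u
    else:
        print(20)
    log(28)
    u = m
    record(depth)
    for x in u:
        m -= 4 - 14
        if 32 < 35:
            continue
    return 23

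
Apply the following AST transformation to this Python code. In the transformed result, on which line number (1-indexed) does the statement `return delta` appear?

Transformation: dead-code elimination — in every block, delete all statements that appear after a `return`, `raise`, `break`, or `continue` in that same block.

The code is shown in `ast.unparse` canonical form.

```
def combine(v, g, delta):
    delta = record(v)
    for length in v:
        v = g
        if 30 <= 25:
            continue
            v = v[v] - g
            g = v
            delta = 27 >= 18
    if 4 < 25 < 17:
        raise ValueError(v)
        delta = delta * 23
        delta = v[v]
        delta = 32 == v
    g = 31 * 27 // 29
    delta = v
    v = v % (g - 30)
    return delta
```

Transformed code:
def combine(v, g, delta):
    delta = record(v)
    for length in v:
        v = g
        if 30 <= 25:
            continue
    if 4 < 25 < 17:
        raise ValueError(v)
    g = 31 * 27 // 29
    delta = v
    v = v % (g - 30)
    return delta

12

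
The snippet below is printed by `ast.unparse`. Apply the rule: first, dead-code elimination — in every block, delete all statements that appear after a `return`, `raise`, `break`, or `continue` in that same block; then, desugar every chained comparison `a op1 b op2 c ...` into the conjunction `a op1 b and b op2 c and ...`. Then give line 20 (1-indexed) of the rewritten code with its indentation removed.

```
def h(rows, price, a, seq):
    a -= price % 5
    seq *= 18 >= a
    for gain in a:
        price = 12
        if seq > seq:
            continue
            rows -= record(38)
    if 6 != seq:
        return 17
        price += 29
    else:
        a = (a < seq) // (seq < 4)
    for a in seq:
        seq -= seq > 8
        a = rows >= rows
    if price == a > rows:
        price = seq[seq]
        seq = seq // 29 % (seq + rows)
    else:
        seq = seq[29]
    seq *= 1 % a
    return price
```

seq *= 1 % a

Transformed code:
def h(rows, price, a, seq):
    a -= price % 5
    seq *= 18 >= a
    for gain in a:
        price = 12
        if seq > seq:
            continue
    if 6 != seq:
        return 17
    else:
        a = (a < seq) // (seq < 4)
    for a in seq:
        seq -= seq > 8
        a = rows >= rows
    if price == a and a > rows:
        price = seq[seq]
        seq = seq // 29 % (seq + rows)
    else:
        seq = seq[29]
    seq *= 1 % a
    return price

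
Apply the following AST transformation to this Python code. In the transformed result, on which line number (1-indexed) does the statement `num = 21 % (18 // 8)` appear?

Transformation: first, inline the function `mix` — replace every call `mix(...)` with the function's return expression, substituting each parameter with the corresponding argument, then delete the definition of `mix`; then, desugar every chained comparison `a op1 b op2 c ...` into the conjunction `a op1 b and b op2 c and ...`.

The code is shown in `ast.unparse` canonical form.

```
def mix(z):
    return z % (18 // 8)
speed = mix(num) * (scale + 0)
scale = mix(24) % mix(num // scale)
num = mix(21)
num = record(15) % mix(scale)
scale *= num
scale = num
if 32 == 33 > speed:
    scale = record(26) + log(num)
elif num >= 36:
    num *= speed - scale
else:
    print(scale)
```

Transformed code:
speed = num % (18 // 8) * (scale + 0)
scale = 24 % (18 // 8) % (num // scale % (18 // 8))
num = 21 % (18 // 8)
num = record(15) % (scale % (18 // 8))
scale *= num
scale = num
if 32 == 33 and 33 > speed:
    scale = record(26) + log(num)
elif num >= 36:
    num *= speed - scale
else:
    print(scale)

3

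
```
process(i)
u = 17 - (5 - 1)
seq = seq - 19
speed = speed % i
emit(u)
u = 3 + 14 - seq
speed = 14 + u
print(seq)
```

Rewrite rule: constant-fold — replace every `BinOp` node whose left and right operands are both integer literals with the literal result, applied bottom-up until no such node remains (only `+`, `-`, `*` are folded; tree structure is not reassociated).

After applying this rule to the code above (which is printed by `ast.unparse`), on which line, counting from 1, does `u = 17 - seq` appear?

Transformed code:
process(i)
u = 13
seq = seq - 19
speed = speed % i
emit(u)
u = 17 - seq
speed = 14 + u
print(seq)

6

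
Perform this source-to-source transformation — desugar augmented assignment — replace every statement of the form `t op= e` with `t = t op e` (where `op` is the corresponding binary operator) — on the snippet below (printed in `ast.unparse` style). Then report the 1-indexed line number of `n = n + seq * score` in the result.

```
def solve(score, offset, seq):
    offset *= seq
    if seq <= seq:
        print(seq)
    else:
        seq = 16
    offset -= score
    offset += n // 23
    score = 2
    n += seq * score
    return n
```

Transformed code:
def solve(score, offset, seq):
    offset = offset * seq
    if seq <= seq:
        print(seq)
    else:
        seq = 16
    offset = offset - score
    offset = offset + n // 23
    score = 2
    n = n + seq * score
    return n

10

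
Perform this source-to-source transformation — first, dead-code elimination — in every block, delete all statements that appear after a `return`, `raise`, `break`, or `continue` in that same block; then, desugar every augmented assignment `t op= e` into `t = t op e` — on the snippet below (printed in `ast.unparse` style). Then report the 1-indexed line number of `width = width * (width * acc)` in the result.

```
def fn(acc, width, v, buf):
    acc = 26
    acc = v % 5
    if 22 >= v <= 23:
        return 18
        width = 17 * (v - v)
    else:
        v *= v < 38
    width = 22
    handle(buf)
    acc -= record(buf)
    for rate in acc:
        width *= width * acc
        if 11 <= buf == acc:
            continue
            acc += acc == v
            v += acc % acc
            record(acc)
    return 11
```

Transformed code:
def fn(acc, width, v, buf):
    acc = 26
    acc = v % 5
    if 22 >= v <= 23:
        return 18
    else:
        v = v * (v < 38)
    width = 22
    handle(buf)
    acc = acc - record(buf)
    for rate in acc:
        width = width * (width * acc)
        if 11 <= buf == acc:
            continue
    return 11

12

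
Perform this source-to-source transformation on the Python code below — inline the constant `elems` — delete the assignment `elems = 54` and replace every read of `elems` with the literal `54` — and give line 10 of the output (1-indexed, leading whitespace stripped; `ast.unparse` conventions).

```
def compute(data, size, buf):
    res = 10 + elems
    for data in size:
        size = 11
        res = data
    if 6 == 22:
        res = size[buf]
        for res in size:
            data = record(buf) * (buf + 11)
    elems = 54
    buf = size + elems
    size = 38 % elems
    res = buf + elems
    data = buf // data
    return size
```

buf = size + 54

Transformed code:
def compute(data, size, buf):
    res = 10 + 54
    for data in size:
        size = 11
        res = data
    if 6 == 22:
        res = size[buf]
        for res in size:
            data = record(buf) * (buf + 11)
    buf = size + 54
    size = 38 % 54
    res = buf + 54
    data = buf // data
    return size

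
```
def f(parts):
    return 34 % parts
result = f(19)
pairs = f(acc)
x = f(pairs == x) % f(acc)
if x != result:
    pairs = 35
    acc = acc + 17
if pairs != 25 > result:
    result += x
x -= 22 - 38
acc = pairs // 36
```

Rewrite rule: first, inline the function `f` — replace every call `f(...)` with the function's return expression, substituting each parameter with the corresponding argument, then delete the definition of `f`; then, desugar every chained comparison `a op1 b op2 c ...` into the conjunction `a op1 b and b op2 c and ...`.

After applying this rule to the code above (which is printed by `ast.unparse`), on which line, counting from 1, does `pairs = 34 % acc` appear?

2

Transformed code:
result = 34 % 19
pairs = 34 % acc
x = 34 % (pairs == x) % (34 % acc)
if x != result:
    pairs = 35
    acc = acc + 17
if pairs != 25 and 25 > result:
    result += x
x -= 22 - 38
acc = pairs // 36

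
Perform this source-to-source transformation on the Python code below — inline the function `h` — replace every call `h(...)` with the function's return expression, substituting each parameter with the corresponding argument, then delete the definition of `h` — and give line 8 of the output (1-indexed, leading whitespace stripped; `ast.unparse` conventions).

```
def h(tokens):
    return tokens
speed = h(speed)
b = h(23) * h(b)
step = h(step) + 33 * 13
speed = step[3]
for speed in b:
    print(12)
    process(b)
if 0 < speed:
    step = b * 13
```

Transformed code:
speed = speed
b = 23 * b
step = step + 33 * 13
speed = step[3]
for speed in b:
    print(12)
    process(b)
if 0 < speed:
    step = b * 13

if 0 < speed:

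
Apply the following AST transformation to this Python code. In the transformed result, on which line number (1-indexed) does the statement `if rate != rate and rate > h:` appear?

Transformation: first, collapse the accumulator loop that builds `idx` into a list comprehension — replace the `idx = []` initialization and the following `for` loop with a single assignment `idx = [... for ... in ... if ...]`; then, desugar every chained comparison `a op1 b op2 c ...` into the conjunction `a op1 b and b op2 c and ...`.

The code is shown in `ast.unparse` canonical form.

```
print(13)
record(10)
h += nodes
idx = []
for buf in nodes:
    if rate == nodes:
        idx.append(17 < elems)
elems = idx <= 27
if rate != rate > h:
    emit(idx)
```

Transformed code:
print(13)
record(10)
h += nodes
idx = [17 < elems for buf in nodes if rate == nodes]
elems = idx <= 27
if rate != rate and rate > h:
    emit(idx)

6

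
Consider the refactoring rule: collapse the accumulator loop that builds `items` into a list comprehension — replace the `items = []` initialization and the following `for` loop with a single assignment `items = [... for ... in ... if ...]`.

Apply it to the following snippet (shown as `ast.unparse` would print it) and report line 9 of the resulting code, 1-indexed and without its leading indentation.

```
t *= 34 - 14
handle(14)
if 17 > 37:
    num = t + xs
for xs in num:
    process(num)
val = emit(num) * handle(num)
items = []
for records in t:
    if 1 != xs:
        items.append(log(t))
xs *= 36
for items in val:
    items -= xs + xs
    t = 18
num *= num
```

xs *= 36

Transformed code:
t *= 34 - 14
handle(14)
if 17 > 37:
    num = t + xs
for xs in num:
    process(num)
val = emit(num) * handle(num)
items = [log(t) for records in t if 1 != xs]
xs *= 36
for items in val:
    items -= xs + xs
    t = 18
num *= num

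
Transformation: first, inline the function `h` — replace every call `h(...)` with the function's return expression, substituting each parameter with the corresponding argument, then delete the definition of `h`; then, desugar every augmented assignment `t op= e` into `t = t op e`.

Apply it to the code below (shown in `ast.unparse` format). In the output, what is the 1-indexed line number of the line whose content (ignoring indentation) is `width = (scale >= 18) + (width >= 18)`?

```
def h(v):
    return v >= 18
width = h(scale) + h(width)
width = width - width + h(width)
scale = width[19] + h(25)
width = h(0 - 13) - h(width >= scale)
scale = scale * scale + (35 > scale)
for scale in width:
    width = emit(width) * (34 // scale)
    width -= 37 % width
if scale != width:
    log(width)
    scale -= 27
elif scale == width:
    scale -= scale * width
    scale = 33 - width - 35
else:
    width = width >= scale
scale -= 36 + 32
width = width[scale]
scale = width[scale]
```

1

Transformed code:
width = (scale >= 18) + (width >= 18)
width = width - width + (width >= 18)
scale = width[19] + (25 >= 18)
width = (0 - 13 >= 18) - ((width >= scale) >= 18)
scale = scale * scale + (35 > scale)
for scale in width:
    width = emit(width) * (34 // scale)
    width = width - 37 % width
if scale != width:
    log(width)
    scale = scale - 27
elif scale == width:
    scale = scale - scale * width
    scale = 33 - width - 35
else:
    width = width >= scale
scale = scale - (36 + 32)
width = width[scale]
scale = width[scale]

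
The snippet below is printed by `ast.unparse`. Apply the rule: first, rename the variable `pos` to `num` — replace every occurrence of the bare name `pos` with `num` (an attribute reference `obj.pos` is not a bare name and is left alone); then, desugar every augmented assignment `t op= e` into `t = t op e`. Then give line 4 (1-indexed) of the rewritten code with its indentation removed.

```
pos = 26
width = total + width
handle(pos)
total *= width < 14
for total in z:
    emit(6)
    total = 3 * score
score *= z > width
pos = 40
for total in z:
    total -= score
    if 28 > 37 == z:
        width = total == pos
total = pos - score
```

Transformed code:
num = 26
width = total + width
handle(num)
total = total * (width < 14)
for total in z:
    emit(6)
    total = 3 * score
score = score * (z > width)
num = 40
for total in z:
    total = total - score
    if 28 > 37 == z:
        width = total == num
total = num - score

total = total * (width < 14)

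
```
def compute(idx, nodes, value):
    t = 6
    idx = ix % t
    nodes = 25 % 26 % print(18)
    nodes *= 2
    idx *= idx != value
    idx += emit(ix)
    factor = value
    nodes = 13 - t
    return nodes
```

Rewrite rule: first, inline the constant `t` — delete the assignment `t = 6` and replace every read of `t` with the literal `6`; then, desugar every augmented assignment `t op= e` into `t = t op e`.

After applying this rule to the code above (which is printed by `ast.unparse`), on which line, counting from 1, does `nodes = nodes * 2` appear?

4

Transformed code:
def compute(idx, nodes, value):
    idx = ix % 6
    nodes = 25 % 26 % print(18)
    nodes = nodes * 2
    idx = idx * (idx != value)
    idx = idx + emit(ix)
    factor = value
    nodes = 13 - 6
    return nodes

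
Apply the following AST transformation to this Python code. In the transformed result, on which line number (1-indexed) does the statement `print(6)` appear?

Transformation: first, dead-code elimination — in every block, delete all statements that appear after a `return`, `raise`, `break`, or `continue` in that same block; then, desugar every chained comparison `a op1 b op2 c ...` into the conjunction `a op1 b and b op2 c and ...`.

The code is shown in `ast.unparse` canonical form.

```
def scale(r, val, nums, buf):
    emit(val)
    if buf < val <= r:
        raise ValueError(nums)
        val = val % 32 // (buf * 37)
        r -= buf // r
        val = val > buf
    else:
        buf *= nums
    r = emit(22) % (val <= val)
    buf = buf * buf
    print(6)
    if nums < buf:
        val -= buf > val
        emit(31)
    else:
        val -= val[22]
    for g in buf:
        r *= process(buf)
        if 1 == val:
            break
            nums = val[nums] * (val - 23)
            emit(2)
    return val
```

Transformed code:
def scale(r, val, nums, buf):
    emit(val)
    if buf < val and val <= r:
        raise ValueError(nums)
    else:
        buf *= nums
    r = emit(22) % (val <= val)
    buf = buf * buf
    print(6)
    if nums < buf:
        val -= buf > val
        emit(31)
    else:
        val -= val[22]
    for g in buf:
        r *= process(buf)
        if 1 == val:
            break
    return val

9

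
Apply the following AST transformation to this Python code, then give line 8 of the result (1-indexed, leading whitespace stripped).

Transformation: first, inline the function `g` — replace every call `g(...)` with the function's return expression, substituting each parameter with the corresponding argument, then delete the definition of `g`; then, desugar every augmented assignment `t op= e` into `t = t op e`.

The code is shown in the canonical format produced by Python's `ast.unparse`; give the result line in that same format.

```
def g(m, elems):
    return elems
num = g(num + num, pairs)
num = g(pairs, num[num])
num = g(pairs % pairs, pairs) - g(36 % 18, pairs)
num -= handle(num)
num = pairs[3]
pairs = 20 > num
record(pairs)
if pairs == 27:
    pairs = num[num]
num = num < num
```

Transformed code:
num = pairs
num = num[num]
num = pairs - pairs
num = num - handle(num)
num = pairs[3]
pairs = 20 > num
record(pairs)
if pairs == 27:
    pairs = num[num]
num = num < num

if pairs == 27:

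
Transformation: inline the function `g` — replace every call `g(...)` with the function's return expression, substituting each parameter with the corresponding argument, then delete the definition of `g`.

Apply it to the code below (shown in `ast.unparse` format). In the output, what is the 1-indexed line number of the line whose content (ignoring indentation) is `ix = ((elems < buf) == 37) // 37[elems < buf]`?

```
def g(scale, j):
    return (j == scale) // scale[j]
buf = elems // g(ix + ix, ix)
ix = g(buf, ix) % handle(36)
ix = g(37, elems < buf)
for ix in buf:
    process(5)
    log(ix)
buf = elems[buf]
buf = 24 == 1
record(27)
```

Transformed code:
buf = elems // ((ix == ix + ix) // (ix + ix)[ix])
ix = (ix == buf) // buf[ix] % handle(36)
ix = ((elems < buf) == 37) // 37[elems < buf]
for ix in buf:
    process(5)
    log(ix)
buf = elems[buf]
buf = 24 == 1
record(27)

3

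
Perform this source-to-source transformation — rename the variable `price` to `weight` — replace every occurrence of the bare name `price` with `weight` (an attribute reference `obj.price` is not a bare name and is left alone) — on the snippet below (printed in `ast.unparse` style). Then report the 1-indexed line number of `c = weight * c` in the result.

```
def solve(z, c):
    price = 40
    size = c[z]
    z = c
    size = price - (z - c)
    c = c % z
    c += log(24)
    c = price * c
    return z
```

8

Transformed code:
def solve(z, c):
    weight = 40
    size = c[z]
    z = c
    size = weight - (z - c)
    c = c % z
    c += log(24)
    c = weight * c
    return z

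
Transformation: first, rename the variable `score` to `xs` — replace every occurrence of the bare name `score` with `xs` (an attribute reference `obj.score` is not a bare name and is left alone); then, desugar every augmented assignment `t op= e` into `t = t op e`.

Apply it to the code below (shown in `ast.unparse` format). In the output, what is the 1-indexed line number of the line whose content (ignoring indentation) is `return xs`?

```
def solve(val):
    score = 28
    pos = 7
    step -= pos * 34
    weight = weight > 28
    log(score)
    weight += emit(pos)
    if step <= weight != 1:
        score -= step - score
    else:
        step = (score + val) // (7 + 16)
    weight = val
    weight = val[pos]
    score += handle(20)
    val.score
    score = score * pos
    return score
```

Transformed code:
def solve(val):
    xs = 28
    pos = 7
    step = step - pos * 34
    weight = weight > 28
    log(xs)
    weight = weight + emit(pos)
    if step <= weight != 1:
        xs = xs - (step - xs)
    else:
        step = (xs + val) // (7 + 16)
    weight = val
    weight = val[pos]
    xs = xs + handle(20)
    val.score
    xs = xs * pos
    return xs

17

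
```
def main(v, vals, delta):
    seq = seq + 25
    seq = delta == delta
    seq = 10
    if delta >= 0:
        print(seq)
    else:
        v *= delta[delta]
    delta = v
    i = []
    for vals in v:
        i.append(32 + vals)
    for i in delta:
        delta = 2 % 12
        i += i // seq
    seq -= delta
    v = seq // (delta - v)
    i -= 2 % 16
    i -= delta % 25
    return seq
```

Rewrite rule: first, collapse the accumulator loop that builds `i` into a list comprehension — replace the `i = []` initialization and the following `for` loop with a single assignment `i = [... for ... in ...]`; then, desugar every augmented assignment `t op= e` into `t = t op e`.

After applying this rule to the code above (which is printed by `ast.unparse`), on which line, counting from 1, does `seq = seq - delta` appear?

14

Transformed code:
def main(v, vals, delta):
    seq = seq + 25
    seq = delta == delta
    seq = 10
    if delta >= 0:
        print(seq)
    else:
        v = v * delta[delta]
    delta = v
    i = [32 + vals for vals in v]
    for i in delta:
        delta = 2 % 12
        i = i + i // seq
    seq = seq - delta
    v = seq // (delta - v)
    i = i - 2 % 16
    i = i - delta % 25
    return seq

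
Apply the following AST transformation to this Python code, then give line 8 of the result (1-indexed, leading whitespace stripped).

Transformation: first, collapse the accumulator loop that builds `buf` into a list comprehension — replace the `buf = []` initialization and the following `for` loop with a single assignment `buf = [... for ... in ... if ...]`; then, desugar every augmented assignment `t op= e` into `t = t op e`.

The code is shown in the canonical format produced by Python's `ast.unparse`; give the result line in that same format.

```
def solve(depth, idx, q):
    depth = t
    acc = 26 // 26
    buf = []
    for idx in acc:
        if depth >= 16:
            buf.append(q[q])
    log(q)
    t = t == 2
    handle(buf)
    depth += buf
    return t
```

Transformed code:
def solve(depth, idx, q):
    depth = t
    acc = 26 // 26
    buf = [q[q] for idx in acc if depth >= 16]
    log(q)
    t = t == 2
    handle(buf)
    depth = depth + buf
    return t

depth = depth + buf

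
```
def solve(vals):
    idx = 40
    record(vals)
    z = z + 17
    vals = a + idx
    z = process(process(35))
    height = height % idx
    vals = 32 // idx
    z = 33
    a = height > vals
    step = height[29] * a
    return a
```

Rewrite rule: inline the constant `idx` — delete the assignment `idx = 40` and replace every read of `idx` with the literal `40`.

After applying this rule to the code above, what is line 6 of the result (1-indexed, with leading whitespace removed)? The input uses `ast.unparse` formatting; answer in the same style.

Transformed code:
def solve(vals):
    record(vals)
    z = z + 17
    vals = a + 40
    z = process(process(35))
    height = height % 40
    vals = 32 // 40
    z = 33
    a = height > vals
    step = height[29] * a
    return a

height = height % 40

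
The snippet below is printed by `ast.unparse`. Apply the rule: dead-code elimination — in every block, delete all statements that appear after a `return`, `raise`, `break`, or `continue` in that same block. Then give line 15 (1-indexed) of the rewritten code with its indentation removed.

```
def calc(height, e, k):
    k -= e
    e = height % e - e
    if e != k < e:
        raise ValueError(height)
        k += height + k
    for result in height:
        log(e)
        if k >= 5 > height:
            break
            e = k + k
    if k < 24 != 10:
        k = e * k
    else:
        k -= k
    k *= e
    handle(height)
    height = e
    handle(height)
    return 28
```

Transformed code:
def calc(height, e, k):
    k -= e
    e = height % e - e
    if e != k < e:
        raise ValueError(height)
    for result in height:
        log(e)
        if k >= 5 > height:
            break
    if k < 24 != 10:
        k = e * k
    else:
        k -= k
    k *= e
    handle(height)
    height = e
    handle(height)
    return 28

handle(height)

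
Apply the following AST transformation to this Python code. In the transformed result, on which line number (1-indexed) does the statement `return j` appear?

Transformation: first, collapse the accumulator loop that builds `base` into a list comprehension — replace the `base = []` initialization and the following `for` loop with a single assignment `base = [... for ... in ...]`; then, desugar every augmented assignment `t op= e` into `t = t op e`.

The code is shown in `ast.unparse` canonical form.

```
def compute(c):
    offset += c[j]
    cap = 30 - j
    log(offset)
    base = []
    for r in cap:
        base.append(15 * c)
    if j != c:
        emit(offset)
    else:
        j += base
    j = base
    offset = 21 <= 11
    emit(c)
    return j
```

Transformed code:
def compute(c):
    offset = offset + c[j]
    cap = 30 - j
    log(offset)
    base = [15 * c for r in cap]
    if j != c:
        emit(offset)
    else:
        j = j + base
    j = base
    offset = 21 <= 11
    emit(c)
    return j

13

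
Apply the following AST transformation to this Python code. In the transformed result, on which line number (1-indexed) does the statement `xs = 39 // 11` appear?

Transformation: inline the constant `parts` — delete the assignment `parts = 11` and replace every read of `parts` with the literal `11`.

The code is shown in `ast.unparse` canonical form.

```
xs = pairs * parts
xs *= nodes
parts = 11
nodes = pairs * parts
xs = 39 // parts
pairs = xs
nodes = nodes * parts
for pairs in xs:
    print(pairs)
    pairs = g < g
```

4

Transformed code:
xs = pairs * 11
xs *= nodes
nodes = pairs * 11
xs = 39 // 11
pairs = xs
nodes = nodes * 11
for pairs in xs:
    print(pairs)
    pairs = g < g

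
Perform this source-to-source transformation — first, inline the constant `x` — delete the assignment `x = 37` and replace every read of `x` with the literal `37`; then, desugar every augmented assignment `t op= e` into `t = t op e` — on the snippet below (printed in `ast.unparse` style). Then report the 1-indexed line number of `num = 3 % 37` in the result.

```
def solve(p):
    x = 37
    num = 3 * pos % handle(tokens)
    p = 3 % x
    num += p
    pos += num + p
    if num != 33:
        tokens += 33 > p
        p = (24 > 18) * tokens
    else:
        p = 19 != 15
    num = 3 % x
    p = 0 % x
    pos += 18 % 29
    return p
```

11

Transformed code:
def solve(p):
    num = 3 * pos % handle(tokens)
    p = 3 % 37
    num = num + p
    pos = pos + (num + p)
    if num != 33:
        tokens = tokens + (33 > p)
        p = (24 > 18) * tokens
    else:
        p = 19 != 15
    num = 3 % 37
    p = 0 % 37
    pos = pos + 18 % 29
    return p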